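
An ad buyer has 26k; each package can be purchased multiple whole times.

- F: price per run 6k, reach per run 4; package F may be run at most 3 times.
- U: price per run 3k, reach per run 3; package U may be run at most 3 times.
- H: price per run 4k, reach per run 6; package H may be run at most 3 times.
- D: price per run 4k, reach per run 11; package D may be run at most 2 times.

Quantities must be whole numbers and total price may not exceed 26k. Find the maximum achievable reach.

Take 2×U, 3×H, and 2×D: price 26 ≤ 26, reach 2·3 + 3·6 + 2·11 = 46.
D has the best ratio (11/4) and is taken to its limit of 2; remaining capacity is filled optimally with the others.

46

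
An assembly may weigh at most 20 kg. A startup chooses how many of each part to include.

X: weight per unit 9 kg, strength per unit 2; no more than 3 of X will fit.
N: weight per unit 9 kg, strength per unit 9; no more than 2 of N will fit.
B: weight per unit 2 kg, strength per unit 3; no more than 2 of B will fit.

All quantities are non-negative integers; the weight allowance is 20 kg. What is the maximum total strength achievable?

This is a bounded integer knapsack.
2×N: weight 18 ≤ 20, strength 2·9 = 18.
2×N and 1×B: weight 20 ≤ 20, strength 2·9 + 1·3 = 21.
Best is 21.

21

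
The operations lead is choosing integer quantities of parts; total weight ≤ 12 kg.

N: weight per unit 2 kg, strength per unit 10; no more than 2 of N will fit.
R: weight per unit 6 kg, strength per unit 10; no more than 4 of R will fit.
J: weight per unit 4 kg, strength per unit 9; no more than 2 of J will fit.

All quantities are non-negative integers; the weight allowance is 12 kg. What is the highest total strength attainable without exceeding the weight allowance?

38

2×N and 2×J: weight 12 ≤ 12, strength 2·10 + 2·9 = 38.
2×N and 1×R: weight 10 ≤ 12, strength 2·10 + 1·10 = 30.
Best is 38.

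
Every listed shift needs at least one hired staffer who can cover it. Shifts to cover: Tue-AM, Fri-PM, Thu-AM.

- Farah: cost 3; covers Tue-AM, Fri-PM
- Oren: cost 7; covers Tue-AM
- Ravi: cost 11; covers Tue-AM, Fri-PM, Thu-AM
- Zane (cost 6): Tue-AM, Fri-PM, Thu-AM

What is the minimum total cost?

6

The greedy cost-per-new-shift heuristic would pick Farah and Zane for 9, but a cheaper cover exists.
Zane alone covers Tue-AM, Fri-PM, Thu-AM — every shift.
Total cost: 6.
No cover costs less than 6.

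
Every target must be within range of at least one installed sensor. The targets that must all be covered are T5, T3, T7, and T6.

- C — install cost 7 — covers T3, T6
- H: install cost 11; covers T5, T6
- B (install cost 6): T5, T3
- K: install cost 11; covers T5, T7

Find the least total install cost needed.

This is an integer covering problem.
The greedy cost-per-new-target heuristic would pick B, C, and K for 24, but a cheaper cover exists.
Choose C and K: together they cover T5, T3, T7, T6 — every target.
Total install cost: 7 + 11 = 18.
No cover costs less than 18.

18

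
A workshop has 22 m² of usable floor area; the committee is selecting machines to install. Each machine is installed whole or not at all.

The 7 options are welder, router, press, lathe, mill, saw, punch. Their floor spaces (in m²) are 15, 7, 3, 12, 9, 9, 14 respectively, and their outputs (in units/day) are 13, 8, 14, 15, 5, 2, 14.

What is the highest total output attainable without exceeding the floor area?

router + press + lathe: floor space 7 + 3 + 12 = 22 ≤ 22, output 8 + 14 + 15 = 37.
press + lathe: floor space 3 + 12 = 15 ≤ 22, output 14 + 15 = 29.
Best is router, press, and lathe with total output 37.

37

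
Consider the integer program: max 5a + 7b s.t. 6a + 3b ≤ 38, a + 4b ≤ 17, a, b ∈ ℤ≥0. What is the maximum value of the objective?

The continuous relaxation peaks at (4.81, 3.05) with value 45.38; rounding to a feasible lattice point costs some objective.
(a,b)=(4,3) is feasible, giving 41.
(a,b)=(5,2) is feasible, giving 39.
(a,b)=(3,3) is feasible, giving 36.
No feasible integer point exceeds 41.

41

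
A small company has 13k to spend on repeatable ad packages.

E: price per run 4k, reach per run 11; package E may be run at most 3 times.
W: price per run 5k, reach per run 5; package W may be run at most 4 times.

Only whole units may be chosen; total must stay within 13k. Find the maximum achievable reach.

Take 3×E: price 12 ≤ 13, reach 3·11 = 33.
E has the best ratio (11/4) and is taken to its limit of 3; remaining capacity is filled optimally with the others.

33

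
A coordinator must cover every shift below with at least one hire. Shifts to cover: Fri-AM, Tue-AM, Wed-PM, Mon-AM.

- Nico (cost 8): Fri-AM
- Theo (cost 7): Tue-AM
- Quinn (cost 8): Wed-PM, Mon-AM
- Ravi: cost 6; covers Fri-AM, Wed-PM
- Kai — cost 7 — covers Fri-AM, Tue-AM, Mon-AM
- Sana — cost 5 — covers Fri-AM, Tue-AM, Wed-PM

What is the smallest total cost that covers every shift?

Choose Kai and Sana: together they cover Fri-AM, Tue-AM, Wed-PM, Mon-AM — every shift.
Total cost: 7 + 5 = 12.
No cover costs less than 12.

12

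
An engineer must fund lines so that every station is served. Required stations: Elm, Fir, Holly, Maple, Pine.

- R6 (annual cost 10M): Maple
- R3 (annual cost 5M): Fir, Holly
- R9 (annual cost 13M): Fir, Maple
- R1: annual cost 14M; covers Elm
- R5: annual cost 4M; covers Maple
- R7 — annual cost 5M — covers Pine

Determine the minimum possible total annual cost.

Choose R3, R1, R5, and R7: together they cover Elm, Fir, Holly, Maple, Pine — every station.
Total annual cost: 5 + 14 + 4 + 5 = 28.
No cover costs less than 28.

28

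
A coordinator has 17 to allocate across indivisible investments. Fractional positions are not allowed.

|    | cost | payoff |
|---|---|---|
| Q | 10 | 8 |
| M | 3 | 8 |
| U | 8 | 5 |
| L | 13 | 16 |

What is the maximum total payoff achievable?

Allowing fractional choices, the relaxed optimum would be about 24.8, but investments are indivisible.
L: cost 13 ≤ 17, payoff 16.
M + L: cost 3 + 13 = 16 ≤ 17, payoff 8 + 16 = 24.
Q + M: cost 10 + 3 = 13 ≤ 17, payoff 8 + 8 = 16.
Best is M and L with total payoff 24.

24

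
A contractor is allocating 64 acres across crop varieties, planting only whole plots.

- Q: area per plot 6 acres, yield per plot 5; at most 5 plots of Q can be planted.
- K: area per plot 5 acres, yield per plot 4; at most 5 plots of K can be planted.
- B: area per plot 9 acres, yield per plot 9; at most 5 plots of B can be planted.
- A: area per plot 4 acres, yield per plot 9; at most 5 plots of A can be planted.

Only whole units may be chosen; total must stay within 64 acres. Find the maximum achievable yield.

86

This is a bounded integer knapsack.
1×Q, 4×B, and 5×A: area 62 ≤ 64, yield 1·5 + 4·9 + 5·9 = 86.
2×Q, 1×K, 3×B, and 5×A: area 64 ≤ 64, yield 2·5 + 1·4 + 3·9 + 5·9 = 86.
Best is 86.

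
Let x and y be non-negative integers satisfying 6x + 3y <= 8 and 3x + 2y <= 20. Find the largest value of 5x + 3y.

6

Relaxing integrality, the LP optimum is 8.00 at (x,y) = (0, 2.67), which is not an integer point.
(x,y)=(0,2): 6·0+3·2=6≤8, 3·0+2·2=4≤20, objective 6.
(x,y)=(0,1): 6·0+3·1=3≤8, 3·0+2·1=2≤20, objective 3.
The best lattice point is (0,2), giving 6.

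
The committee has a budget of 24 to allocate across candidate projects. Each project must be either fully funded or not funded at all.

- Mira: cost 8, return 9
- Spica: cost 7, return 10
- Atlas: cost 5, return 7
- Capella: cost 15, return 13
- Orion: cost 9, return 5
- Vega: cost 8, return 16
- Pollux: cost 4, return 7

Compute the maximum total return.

40

Mira + Spica + Vega: cost 8 + 7 + 8 = 23 ≤ 24, return 9 + 10 + 16 = 35.
Spica + Vega + Pollux: cost 7 + 8 + 4 = 19 ≤ 24, return 10 + 16 + 7 = 33.
Spica + Atlas + Vega + Pollux: cost 7 + 5 + 8 + 4 = 24 ≤ 24, return 10 + 7 + 16 + 7 = 40.
Best is Spica, Atlas, Vega, and Pollux with total return 40.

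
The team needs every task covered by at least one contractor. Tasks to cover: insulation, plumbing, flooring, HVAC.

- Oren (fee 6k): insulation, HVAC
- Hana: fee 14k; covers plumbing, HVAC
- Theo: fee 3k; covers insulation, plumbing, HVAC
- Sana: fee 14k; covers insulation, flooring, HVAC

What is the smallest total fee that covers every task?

This is a weighted set-cover instance.
Choose Theo and Sana: together they cover insulation, plumbing, flooring, HVAC — every task.
Total fee: 3 + 14 = 17.
No cover costs less than 17.

17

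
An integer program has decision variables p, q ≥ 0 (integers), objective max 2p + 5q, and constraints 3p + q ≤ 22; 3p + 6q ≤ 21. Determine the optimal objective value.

(p,q)=(1,3) is feasible, giving 17.
(p,q)=(0,3) is feasible, giving 15.
(p,q)=(2,2) is feasible, giving 14.
Maximum is 17 at (p,q)=(1,3).

17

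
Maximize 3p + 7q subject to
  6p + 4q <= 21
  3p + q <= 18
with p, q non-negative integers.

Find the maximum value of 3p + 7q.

35

(p,q)=(0,5): 6·0+4·5=20≤21, 3·0+1·5=5≤18, objective 35.
(p,q)=(0,4): 6·0+4·4=16≤21, 3·0+1·4=4≤18, objective 28.
The best lattice point is (0,5), giving 35.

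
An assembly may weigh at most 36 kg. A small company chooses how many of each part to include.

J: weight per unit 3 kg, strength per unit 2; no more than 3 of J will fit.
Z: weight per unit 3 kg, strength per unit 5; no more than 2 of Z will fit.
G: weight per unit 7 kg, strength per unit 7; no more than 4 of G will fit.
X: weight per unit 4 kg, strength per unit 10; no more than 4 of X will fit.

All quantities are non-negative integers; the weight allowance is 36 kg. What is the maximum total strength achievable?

X has the best ratio (10/4); taking only X gives at most 4×10 = 40 (stopped by the supply cap of 4).
Mixing does better — 2×Z, 2×G, and 4×X: weight 36 ≤ 36, strength 2·5 + 2·7 + 4·10 = 64.

64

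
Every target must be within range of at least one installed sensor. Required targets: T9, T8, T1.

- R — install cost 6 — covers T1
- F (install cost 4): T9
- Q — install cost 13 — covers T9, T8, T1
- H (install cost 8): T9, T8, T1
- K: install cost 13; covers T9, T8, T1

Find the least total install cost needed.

H alone covers T9, T8, T1 — every target.
Total install cost: 8.
No cover costs less than 8.

8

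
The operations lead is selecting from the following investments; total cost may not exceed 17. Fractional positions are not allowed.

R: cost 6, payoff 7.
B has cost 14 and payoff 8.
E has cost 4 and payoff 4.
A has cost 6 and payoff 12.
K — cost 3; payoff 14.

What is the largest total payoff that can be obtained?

33

Take R, A, and K: cost 6 + 6 + 3 = 15 ≤ 17, payoff 7 + 12 + 14 = 33.
No other feasible combination does better.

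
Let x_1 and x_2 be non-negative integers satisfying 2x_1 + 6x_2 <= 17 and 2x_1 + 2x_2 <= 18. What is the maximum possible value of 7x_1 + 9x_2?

56

The continuous relaxation peaks at (8.5, 0) with value 59.50; rounding to a feasible lattice point costs some objective.
(x_1,x_2)=(8,0): 2·8+6·0=16≤17, 2·8+2·0=16≤18, objective 56.
(x_1,x_2)=(7,0): 2·7+6·0=14≤17, 2·7+2·0=14≤18, objective 49.
Maximum is 56 at (x_1,x_2)=(8,0).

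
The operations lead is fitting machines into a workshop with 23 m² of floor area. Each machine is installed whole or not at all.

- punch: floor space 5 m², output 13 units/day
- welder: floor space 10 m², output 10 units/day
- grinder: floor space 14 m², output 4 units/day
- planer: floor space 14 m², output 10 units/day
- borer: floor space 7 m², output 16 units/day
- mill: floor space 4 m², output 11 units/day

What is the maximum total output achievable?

Allowing fractional choices, the relaxed optimum would be about 47.0, but machines are indivisible.
punch + welder + borer: floor space 5 + 10 + 7 = 22 ≤ 23, output 13 + 10 + 16 = 39.
welder + borer + mill: floor space 10 + 7 + 4 = 21 ≤ 23, output 10 + 16 + 11 = 37.
punch + borer + mill: floor space 5 + 7 + 4 = 16 ≤ 23, output 13 + 16 + 11 = 40.
Best is punch, borer, and mill with total output 40.

40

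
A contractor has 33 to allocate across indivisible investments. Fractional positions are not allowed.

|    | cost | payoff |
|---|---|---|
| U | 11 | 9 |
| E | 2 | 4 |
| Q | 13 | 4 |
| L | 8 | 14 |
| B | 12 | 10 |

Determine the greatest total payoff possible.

37

This is a 0-1 knapsack instance.
U + E + L + B: cost 11 + 2 + 8 + 12 = 33 ≤ 33, payoff 9 + 4 + 14 + 10 = 37.
U + L + B: cost 11 + 8 + 12 = 31 ≤ 33, payoff 9 + 14 + 10 = 33.
Best is U, E, L, and B with total payoff 37.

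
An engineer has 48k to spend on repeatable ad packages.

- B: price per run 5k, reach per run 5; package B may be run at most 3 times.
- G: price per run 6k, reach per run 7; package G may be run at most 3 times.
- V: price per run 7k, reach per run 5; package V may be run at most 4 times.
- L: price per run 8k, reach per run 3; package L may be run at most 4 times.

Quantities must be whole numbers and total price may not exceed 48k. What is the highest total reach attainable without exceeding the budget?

46

Take 3×B, 3×G, and 2×V: price 47 ≤ 48, reach 3·5 + 3·7 + 2·5 = 46.
G has the best ratio (7/6) and is taken to its limit of 3; remaining capacity is filled optimally with the others.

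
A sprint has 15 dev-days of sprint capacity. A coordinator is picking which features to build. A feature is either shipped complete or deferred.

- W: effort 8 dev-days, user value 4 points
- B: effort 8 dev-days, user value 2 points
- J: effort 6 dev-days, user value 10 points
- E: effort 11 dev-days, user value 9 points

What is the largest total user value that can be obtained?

This is a 0-1 knapsack instance.
Take W and J: effort 8 + 6 = 14 ≤ 15, user value 4 + 10 = 14.
No other feasible combination does better.

14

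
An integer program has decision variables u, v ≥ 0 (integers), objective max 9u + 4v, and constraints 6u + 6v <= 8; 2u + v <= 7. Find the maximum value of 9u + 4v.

9

(u,v)=(1,0) is feasible, giving 9.
(u,v)=(0,1) is feasible, giving 4.
(u,v)=(0,0) is feasible, giving 0.
No feasible integer point exceeds 9.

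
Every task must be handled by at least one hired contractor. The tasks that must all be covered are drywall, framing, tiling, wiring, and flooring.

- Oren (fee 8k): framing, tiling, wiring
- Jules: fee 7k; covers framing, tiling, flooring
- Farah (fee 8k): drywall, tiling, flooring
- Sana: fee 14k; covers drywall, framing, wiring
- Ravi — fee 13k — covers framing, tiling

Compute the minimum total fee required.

The greedy cost-per-new-task heuristic would pick Jules and Sana for 21, but a cheaper cover exists.
Choose Oren and Farah: together they cover drywall, framing, tiling, wiring, flooring — every task.
Total fee: 8 + 8 = 16.
No cover costs less than 16.

16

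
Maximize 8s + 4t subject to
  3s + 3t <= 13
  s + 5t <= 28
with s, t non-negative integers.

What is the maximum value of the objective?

32

The continuous relaxation peaks at (4.33, 0) with value 34.67; rounding to a feasible lattice point costs some objective.
(s,t)=(4,0): 3·4+3·0=12≤13, 1·4+5·0=4≤28, objective 32.
(s,t)=(3,1): 3·3+3·1=12≤13, 1·3+5·1=8≤28, objective 28.
(s,t)=(3,0): 3·3+3·0=9≤13, 1·3+5·0=3≤28, objective 24.
No feasible integer point exceeds 32.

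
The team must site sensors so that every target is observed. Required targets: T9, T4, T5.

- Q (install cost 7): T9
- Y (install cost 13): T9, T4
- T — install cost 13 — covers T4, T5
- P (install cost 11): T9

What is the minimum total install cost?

20

This is a weighted set-cover instance.
The greedy cost-per-new-target heuristic would pick Y and T for 26, but a cheaper cover exists.
Choose Q and T: together they cover T9, T4, T5 — every target.
Total install cost: 7 + 13 = 20.
No cover costs less than 20.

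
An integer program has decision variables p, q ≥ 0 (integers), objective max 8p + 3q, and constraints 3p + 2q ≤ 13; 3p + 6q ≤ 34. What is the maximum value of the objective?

(p,q)=(4,0): 3·4+2·0=12≤13, 3·4+6·0=12≤34, objective 32.
(p,q)=(3,1): 3·3+2·1=11≤13, 3·3+6·1=15≤34, objective 27.
Maximum is 32 at (p,q)=(4,0).

32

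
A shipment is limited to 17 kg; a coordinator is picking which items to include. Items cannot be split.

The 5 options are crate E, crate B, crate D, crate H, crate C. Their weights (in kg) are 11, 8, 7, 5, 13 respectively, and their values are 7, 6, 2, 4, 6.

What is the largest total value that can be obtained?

Treat it as a binary knapsack problem.
Allowing fractional choices, the relaxed optimum would be about 12.5, but items are indivisible.
crate B + crate D: weight 8 + 7 = 15 ≤ 17, value 6 + 2 = 8.
crate B + crate H: weight 8 + 5 = 13 ≤ 17, value 6 + 4 = 10.
crate E + crate H: weight 11 + 5 = 16 ≤ 17, value 7 + 4 = 11.
Best is crate E and crate H with total value 11.

11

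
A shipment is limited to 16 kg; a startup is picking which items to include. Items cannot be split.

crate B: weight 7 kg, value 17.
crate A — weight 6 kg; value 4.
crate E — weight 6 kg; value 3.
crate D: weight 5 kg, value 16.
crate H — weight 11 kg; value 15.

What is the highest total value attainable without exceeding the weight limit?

crate B + crate D: weight 7 + 5 = 12 ≤ 16, value 17 + 16 = 33.
crate D + crate H: weight 5 + 11 = 16 ≤ 16, value 16 + 15 = 31.
Best is crate B and crate D with total value 33.

33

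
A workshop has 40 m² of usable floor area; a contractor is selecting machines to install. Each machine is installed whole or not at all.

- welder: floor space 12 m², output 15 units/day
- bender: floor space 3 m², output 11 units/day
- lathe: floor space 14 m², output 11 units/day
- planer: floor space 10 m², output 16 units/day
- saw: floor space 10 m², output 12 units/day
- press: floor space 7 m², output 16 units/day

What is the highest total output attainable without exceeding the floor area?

This is an integer program with binary decision variables.
welder + planer + saw + press: floor space 12 + 10 + 10 + 7 = 39 ≤ 40, output 15 + 16 + 12 + 16 = 59.
bender + planer + saw + press: floor space 3 + 10 + 10 + 7 = 30 ≤ 40, output 11 + 16 + 12 + 16 = 55.
welder + bender + planer + press: floor space 12 + 3 + 10 + 7 = 32 ≤ 40, output 15 + 11 + 16 + 16 = 58.
Best is welder, planer, saw, and press with total output 59.

59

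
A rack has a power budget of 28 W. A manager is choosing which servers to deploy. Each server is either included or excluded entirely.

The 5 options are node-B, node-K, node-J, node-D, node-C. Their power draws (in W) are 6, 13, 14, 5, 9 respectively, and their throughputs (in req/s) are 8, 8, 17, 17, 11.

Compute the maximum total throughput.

This is an integer program with binary decision variables.
Allowing fractional choices, the relaxed optimum would be about 45.7, but servers are indivisible.
node-B + node-J + node-D: power draw 6 + 14 + 5 = 25 ≤ 28, throughput 8 + 17 + 17 = 42.
node-J + node-D + node-C: power draw 14 + 5 + 9 = 28 ≤ 28, throughput 17 + 17 + 11 = 45.
node-B + node-D + node-C: power draw 6 + 5 + 9 = 20 ≤ 28, throughput 8 + 17 + 11 = 36.
Best is node-J, node-D, and node-C with total throughput 45.

45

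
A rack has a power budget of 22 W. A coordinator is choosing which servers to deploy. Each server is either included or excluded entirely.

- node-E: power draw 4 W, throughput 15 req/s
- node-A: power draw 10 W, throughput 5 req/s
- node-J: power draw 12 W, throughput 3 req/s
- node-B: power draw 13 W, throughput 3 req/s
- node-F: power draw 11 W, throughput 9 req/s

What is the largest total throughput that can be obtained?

24

node-E + node-F: power draw 4 + 11 = 15 ≤ 22, throughput 15 + 9 = 24.
node-E + node-A: power draw 4 + 10 = 14 ≤ 22, throughput 15 + 5 = 20.
node-E + node-J: power draw 4 + 12 = 16 ≤ 22, throughput 15 + 3 = 18.
Best is node-E and node-F with total throughput 24.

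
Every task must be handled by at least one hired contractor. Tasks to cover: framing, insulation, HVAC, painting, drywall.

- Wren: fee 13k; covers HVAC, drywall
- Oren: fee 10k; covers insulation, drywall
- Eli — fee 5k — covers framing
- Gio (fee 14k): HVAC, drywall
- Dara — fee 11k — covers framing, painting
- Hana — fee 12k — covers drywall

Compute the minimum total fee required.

The greedy cost-per-new-task heuristic would pick Oren, Eli, Dara, and Wren for 39, but a cheaper cover exists.
Choose Wren, Oren, and Dara: together they cover framing, insulation, HVAC, painting, drywall — every task.
Total fee: 13 + 10 + 11 = 34.
No cover costs less than 34.

34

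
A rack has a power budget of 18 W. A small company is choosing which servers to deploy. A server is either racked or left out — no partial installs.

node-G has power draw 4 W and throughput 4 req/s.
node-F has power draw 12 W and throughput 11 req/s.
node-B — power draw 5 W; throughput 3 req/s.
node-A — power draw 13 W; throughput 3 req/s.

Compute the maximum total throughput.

Allowing fractional choices, the relaxed optimum would be about 16.2, but servers are indivisible.
node-G + node-F: power draw 4 + 12 = 16 ≤ 18, throughput 4 + 11 = 15.
node-F + node-B: power draw 12 + 5 = 17 ≤ 18, throughput 11 + 3 = 14.
Best is node-G and node-F with total throughput 15.

15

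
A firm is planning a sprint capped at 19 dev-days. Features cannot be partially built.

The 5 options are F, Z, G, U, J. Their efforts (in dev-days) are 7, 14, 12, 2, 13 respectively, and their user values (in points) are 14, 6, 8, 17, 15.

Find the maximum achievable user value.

Allowing fractional choices, the relaxed optimum would be about 42.5, but features are indivisible.
F + U: effort 7 + 2 = 9 ≤ 19, user value 14 + 17 = 31.
U + J: effort 2 + 13 = 15 ≤ 19, user value 17 + 15 = 32.
Best is U and J with total user value 32.

32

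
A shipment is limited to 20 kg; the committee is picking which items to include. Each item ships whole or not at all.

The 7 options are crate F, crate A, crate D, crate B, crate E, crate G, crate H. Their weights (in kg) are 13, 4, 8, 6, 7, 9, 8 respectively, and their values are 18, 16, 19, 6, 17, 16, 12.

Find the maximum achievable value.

This is a 0-1 knapsack instance.
Allowing fractional choices, the relaxed optimum would be about 53.8, but items are indivisible.
crate A + crate D + crate H: weight 4 + 8 + 8 = 20 ≤ 20, value 16 + 19 + 12 = 47.
crate A + crate E + crate G: weight 4 + 7 + 9 = 20 ≤ 20, value 16 + 17 + 16 = 49.
crate A + crate D + crate E: weight 4 + 8 + 7 = 19 ≤ 20, value 16 + 19 + 17 = 52.
Best is crate A, crate D, and crate E with total value 52.

52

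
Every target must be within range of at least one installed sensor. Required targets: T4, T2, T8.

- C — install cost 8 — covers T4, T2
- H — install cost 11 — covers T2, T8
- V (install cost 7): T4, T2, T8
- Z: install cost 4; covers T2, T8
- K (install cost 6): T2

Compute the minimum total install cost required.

V alone covers T4, T2, T8 — every target.
Total install cost: 7.

7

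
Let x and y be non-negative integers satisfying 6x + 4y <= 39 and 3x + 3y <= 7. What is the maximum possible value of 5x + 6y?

(x,y)=(0,2): 6·0+4·2=8≤39, 3·0+3·2=6≤7, objective 12.
(x,y)=(1,1): 6·1+4·1=10≤39, 3·1+3·1=6≤7, objective 11.
The best lattice point is (0,2), giving 12.

12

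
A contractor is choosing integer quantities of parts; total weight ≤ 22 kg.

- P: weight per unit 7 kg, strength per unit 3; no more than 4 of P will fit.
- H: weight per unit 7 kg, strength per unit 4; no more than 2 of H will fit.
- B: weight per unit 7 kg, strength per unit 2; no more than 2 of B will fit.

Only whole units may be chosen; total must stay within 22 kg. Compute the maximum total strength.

11

2×H and 1×B: weight 21 ≤ 22, strength 2·4 + 1·2 = 10.
1×P and 2×H: weight 21 ≤ 22, strength 1·3 + 2·4 = 11.
Best is 11.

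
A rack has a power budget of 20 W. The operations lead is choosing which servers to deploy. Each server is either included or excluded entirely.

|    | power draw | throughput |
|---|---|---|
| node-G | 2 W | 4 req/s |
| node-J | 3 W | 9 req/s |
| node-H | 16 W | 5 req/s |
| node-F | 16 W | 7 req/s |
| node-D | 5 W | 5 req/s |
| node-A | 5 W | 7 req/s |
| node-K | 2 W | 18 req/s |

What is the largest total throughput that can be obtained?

Take node-G, node-J, node-D, node-A, and node-K: power draw 2 + 3 + 5 + 5 + 2 = 17 ≤ 20, throughput 4 + 9 + 5 + 7 + 18 = 43.
No other feasible combination does better.

43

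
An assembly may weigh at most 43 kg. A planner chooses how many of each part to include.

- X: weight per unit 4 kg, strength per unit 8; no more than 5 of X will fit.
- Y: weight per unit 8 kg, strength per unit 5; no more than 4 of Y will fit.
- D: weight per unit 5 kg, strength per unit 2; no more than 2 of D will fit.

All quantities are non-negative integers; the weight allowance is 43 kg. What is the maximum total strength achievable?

52

X has the best ratio (8/4); taking only X gives at most 5×8 = 40 (stopped by the supply cap of 5).
Mixing does better — 5×X, 2×Y, and 1×D: weight 41 ≤ 43, strength 5·8 + 2·5 + 1·2 = 52.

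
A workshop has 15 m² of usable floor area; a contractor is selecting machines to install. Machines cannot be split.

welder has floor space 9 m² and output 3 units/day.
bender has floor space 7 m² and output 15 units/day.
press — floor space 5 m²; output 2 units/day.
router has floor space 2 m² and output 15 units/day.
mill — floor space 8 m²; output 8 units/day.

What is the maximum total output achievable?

Take bender, press, and router: floor space 7 + 5 + 2 = 14 ≤ 15, output 15 + 2 + 15 = 32.
No other feasible combination does better.

32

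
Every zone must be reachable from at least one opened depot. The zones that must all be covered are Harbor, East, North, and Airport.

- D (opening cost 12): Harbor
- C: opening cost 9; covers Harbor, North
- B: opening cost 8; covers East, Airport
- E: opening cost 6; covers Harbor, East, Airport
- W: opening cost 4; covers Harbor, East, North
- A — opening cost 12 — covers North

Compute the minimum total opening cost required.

Choose E and W: together they cover Harbor, East, North, Airport — every zone.
Total opening cost: 6 + 4 = 10.
No cover costs less than 10.

10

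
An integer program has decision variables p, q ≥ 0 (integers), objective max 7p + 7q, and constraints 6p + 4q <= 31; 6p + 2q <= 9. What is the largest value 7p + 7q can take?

28

Relaxing integrality, the LP optimum is 31.50 at (p,q) = (0, 4.5), which is not an integer point.
(p,q)=(0,4) is feasible, giving 28.
(p,q)=(0,3) is feasible, giving 21.
No feasible integer point exceeds 28.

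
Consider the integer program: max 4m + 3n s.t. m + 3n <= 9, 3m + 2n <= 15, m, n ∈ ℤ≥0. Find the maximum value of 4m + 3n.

Relaxing integrality, the LP optimum is 20.57 at (m,n) = (3.86, 1.71), which is not an integer point.
(m,n)=(5,0): 1·5+3·0=5≤9, 3·5+2·0=15≤15, objective 20.
(m,n)=(4,1): 1·4+3·1=7≤9, 3·4+2·1=14≤15, objective 19.
(m,n)=(3,2): 1·3+3·2=9≤9, 3·3+2·2=13≤15, objective 18.
No feasible integer point exceeds 20.

20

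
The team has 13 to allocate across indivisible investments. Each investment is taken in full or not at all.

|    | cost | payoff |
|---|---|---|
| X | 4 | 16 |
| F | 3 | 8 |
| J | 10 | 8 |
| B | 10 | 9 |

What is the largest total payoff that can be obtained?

24

Take X and F: cost 4 + 3 = 7 ≤ 13, payoff 16 + 8 = 24.
No other feasible combination does better.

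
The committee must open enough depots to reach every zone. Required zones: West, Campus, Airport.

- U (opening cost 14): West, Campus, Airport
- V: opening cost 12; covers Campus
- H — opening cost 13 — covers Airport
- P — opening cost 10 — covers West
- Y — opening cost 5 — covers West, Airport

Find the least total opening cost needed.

14

This is a weighted set-cover instance.
The greedy cost-per-new-zone heuristic would pick Y and V for 17, but a cheaper cover exists.
U alone covers West, Campus, Airport — every zone.
Total opening cost: 14.
No cover costs less than 14.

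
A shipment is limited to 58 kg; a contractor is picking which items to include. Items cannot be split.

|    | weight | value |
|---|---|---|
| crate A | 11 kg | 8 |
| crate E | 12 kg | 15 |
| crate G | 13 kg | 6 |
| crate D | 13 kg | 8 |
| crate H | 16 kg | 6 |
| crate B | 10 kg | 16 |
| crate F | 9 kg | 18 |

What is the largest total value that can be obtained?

crate E + crate G + crate D + crate B + crate F: weight 12 + 13 + 13 + 10 + 9 = 57 ≤ 58, value 15 + 6 + 8 + 16 + 18 = 63.
crate A + crate E + crate D + crate B + crate F: weight 11 + 12 + 13 + 10 + 9 = 55 ≤ 58, value 8 + 15 + 8 + 16 + 18 = 65.
crate A + crate E + crate G + crate B + crate F: weight 11 + 12 + 13 + 10 + 9 = 55 ≤ 58, value 8 + 15 + 6 + 16 + 18 = 63.
Best is crate A, crate E, crate D, crate B, and crate F with total value 65.

65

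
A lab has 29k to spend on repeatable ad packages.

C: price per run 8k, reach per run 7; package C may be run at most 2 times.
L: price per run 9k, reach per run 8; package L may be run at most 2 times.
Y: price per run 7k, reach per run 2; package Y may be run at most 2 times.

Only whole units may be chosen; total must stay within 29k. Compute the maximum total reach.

This is a bounded integer knapsack.
L has the best ratio (8/9); taking only L gives at most 2×8 = 16 (stopped by the supply cap of 2).
Mixing does better — 1×C and 2×L: price 26 ≤ 29, reach 1·7 + 2·8 = 23.

23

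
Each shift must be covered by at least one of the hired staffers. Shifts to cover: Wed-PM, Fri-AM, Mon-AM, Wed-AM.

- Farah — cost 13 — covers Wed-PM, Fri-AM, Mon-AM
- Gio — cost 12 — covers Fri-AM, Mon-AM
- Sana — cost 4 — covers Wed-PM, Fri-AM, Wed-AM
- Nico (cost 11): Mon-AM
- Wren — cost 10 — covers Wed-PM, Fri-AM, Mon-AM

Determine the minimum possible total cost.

14

Choose Sana and Wren: together they cover Wed-PM, Fri-AM, Mon-AM, Wed-AM — every shift.
Total cost: 4 + 10 = 14.
No cover costs less than 14.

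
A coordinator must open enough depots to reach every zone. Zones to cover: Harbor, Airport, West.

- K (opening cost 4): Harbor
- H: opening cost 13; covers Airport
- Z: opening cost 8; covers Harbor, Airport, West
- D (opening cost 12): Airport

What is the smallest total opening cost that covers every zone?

8

Z alone covers Harbor, Airport, West — every zone.
Total opening cost: 8.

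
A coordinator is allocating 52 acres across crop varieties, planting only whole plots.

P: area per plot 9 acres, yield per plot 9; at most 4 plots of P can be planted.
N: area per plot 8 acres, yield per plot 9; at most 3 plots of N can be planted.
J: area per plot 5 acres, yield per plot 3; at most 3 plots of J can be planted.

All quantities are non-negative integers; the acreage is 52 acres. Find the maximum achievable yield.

3×P and 3×N: area 51 ≤ 52, yield 3·9 + 3·9 = 54.
4×P and 2×N: area 52 ≤ 52, yield 4·9 + 2·9 = 54.
Best is 54.

54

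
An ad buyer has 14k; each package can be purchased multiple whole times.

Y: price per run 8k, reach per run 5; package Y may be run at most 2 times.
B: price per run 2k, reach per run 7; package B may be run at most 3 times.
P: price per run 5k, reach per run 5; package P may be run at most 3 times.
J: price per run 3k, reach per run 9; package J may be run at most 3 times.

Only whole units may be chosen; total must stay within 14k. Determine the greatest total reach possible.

B has the best ratio (7/2); taking only B gives at most 3×7 = 21 (stopped by the supply cap of 3).
Mixing does better — 2×B and 3×J: price 13 ≤ 14, reach 2·7 + 3·9 = 41.

41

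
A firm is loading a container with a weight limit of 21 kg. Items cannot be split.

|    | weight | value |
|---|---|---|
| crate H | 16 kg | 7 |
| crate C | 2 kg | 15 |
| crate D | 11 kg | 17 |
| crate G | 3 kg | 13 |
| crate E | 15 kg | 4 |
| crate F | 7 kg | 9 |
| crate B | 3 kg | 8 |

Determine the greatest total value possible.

Allowing fractional choices, the relaxed optimum would be about 55.6, but items are indivisible.
crate C + crate D + crate G: weight 2 + 11 + 3 = 16 ≤ 21, value 15 + 17 + 13 = 45.
crate C + crate D + crate G + crate B: weight 2 + 11 + 3 + 3 = 19 ≤ 21, value 15 + 17 + 13 + 8 = 53.
crate C + crate G + crate F + crate B: weight 2 + 3 + 7 + 3 = 15 ≤ 21, value 15 + 13 + 9 + 8 = 45.
Best is crate C, crate D, crate G, and crate B with total value 53.

53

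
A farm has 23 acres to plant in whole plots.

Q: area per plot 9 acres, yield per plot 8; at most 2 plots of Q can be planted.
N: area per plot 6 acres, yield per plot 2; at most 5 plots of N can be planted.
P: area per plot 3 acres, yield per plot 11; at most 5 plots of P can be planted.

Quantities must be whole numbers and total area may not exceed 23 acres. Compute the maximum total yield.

57

P has the best ratio (11/3); taking only P gives at most 5×11 = 55 (stopped by the supply cap of 5).
Mixing does better — 1×N and 5×P: area 21 ≤ 23, yield 1·2 + 5·11 = 57.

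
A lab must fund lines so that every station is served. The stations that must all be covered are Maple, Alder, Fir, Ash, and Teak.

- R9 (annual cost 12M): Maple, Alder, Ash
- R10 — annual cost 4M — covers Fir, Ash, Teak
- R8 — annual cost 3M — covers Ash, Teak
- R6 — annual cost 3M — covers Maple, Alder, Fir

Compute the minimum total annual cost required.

6

Choose R8 and R6: together they cover Maple, Alder, Fir, Ash, Teak — every station.
Total annual cost: 3 + 3 = 6.
No cover costs less than 6.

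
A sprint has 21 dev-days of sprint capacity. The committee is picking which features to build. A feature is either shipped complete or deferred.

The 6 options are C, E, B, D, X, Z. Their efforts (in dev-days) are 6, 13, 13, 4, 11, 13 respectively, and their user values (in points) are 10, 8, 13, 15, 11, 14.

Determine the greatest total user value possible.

B + D: effort 13 + 4 = 17 ≤ 21, user value 13 + 15 = 28.
D + Z: effort 4 + 13 = 17 ≤ 21, user value 15 + 14 = 29.
C + D + X: effort 6 + 4 + 11 = 21 ≤ 21, user value 10 + 15 + 11 = 36.
Best is C, D, and X with total user value 36.

36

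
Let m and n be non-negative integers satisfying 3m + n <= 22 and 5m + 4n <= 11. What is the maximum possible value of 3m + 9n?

Relaxing integrality, the LP optimum is 24.75 at (m,n) = (0, 2.75), which is not an integer point.
(m,n)=(0,2): 3·0+1·2=2≤22, 5·0+4·2=8≤11, objective 18.
(m,n)=(1,1): 3·1+1·1=4≤22, 5·1+4·1=9≤11, objective 12.
(m,n)=(0,1): 3·0+1·1=1≤22, 5·0+4·1=4≤11, objective 9.
The best lattice point is (0,2), giving 18.

18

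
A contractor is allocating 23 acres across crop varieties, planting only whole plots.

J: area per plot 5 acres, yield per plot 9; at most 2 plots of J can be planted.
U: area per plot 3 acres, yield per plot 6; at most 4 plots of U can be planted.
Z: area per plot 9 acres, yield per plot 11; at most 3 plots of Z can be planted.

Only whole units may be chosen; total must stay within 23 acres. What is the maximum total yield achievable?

42

U has the best ratio (6/3); taking only U gives at most 4×6 = 24 (stopped by the supply cap of 4).
Mixing does better — 2×J and 4×U: area 22 ≤ 23, yield 2·9 + 4·6 = 42.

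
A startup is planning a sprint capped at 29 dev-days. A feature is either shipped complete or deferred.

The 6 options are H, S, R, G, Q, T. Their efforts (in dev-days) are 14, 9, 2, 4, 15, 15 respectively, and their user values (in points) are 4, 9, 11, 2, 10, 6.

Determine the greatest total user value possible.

Allowing fractional choices, the relaxed optimum would be about 31.5, but features are indivisible.
S + R + T: effort 9 + 2 + 15 = 26 ≤ 29, user value 9 + 11 + 6 = 26.
S + R + Q: effort 9 + 2 + 15 = 26 ≤ 29, user value 9 + 11 + 10 = 30.
Best is S, R, and Q with total user value 30.

30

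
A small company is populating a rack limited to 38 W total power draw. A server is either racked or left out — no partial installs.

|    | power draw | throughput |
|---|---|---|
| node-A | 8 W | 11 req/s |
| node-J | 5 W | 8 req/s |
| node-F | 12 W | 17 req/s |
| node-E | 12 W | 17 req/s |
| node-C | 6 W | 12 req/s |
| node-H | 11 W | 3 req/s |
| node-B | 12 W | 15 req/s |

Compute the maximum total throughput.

57

This is a 0-1 knapsack instance.
Allowing fractional choices, the relaxed optimum would be about 58.1, but servers are indivisible.
node-A + node-F + node-C + node-B: power draw 8 + 12 + 6 + 12 = 38 ≤ 38, throughput 11 + 17 + 12 + 15 = 55.
node-A + node-E + node-C + node-B: power draw 8 + 12 + 6 + 12 = 38 ≤ 38, throughput 11 + 17 + 12 + 15 = 55.
node-A + node-F + node-E + node-C: power draw 8 + 12 + 12 + 6 = 38 ≤ 38, throughput 11 + 17 + 17 + 12 = 57.
Best is node-A, node-F, node-E, and node-C with total throughput 57.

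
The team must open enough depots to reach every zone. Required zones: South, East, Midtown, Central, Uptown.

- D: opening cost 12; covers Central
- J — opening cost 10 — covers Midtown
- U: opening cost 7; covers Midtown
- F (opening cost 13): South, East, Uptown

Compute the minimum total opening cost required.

32

Choose D, U, and F: together they cover South, East, Midtown, Central, Uptown — every zone.
Total opening cost: 12 + 7 + 13 = 32.
No cover costs less than 32.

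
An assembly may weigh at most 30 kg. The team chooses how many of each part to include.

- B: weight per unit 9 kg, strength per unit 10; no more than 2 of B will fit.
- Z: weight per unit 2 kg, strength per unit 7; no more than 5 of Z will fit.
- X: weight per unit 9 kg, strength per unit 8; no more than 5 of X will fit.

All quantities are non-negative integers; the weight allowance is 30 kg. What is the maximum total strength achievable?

This is a bounded integer knapsack.
Z has the best ratio (7/2); taking only Z gives at most 5×7 = 35 (stopped by the supply cap of 5).
Mixing does better — 2×B and 5×Z: weight 28 ≤ 30, strength 2·10 + 5·7 = 55.

55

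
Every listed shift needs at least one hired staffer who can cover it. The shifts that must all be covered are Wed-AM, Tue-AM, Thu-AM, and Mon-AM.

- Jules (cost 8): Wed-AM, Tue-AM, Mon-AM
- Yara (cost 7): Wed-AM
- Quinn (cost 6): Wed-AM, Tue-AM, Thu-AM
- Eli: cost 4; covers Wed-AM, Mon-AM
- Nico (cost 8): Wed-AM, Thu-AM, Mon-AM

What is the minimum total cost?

Choose Quinn and Eli: together they cover Wed-AM, Tue-AM, Thu-AM, Mon-AM — every shift.
Total cost: 6 + 4 = 10.
No cover costs less than 10.

10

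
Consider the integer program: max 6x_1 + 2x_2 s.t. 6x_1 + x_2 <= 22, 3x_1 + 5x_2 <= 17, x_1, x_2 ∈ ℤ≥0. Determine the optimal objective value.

The continuous relaxation peaks at (3.44, 1.33) with value 23.33; rounding to a feasible lattice point costs some objective.
(x_1,x_2)=(3,1): 6·3+1·1=19≤22, 3·3+5·1=14≤17, objective 20.
(x_1,x_2)=(3,0): 6·3+1·0=18≤22, 3·3+5·0=9≤17, objective 18.
The best lattice point is (3,1), giving 20.

20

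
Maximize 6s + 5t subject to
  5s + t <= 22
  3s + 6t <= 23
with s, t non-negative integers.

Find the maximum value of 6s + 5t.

29

The continuous relaxation peaks at (4.04, 1.81) with value 33.30; rounding to a feasible lattice point costs some objective.
(s,t)=(4,1): 5·4+1·1=21≤22, 3·4+6·1=18≤23, objective 29.
(s,t)=(3,2): 5·3+1·2=17≤22, 3·3+6·2=21≤23, objective 28.
(s,t)=(4,0): 5·4+1·0=20≤22, 3·4+6·0=12≤23, objective 24.
No feasible integer point exceeds 29.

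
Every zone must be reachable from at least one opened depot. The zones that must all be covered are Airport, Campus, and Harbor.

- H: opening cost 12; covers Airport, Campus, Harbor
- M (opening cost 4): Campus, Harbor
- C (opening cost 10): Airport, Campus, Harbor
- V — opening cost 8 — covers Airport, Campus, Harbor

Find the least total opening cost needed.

8

V alone covers Airport, Campus, Harbor — every zone.
Total opening cost: 8.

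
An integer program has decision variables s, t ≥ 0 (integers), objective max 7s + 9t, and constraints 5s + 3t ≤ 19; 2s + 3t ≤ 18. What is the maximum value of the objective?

(s,t)=(0,6): 5·0+3·6=18≤19, 2·0+3·6=18≤18, objective 54.
(s,t)=(0,5): 5·0+3·5=15≤19, 2·0+3·5=15≤18, objective 45.
Maximum is 54 at (s,t)=(0,6).

54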